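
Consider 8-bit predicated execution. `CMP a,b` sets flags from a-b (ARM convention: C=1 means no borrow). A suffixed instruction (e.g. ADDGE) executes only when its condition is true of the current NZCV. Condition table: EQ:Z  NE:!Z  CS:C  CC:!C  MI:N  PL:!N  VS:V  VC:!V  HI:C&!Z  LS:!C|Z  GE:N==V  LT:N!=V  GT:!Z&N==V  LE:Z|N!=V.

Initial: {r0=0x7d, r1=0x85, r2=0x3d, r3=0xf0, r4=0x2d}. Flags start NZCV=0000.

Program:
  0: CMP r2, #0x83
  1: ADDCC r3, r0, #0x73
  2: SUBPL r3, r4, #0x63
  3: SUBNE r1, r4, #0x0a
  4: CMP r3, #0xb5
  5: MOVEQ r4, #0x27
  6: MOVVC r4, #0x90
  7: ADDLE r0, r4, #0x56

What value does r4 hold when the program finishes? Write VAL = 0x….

VAL = 0x90

0: ✓ CMP  NZCV=1001
1: ✓ ADDCC  r3←0xf0
2: · SUBPL
3: ✓ SUBNE  r1←0x23
4: ✓ CMP  NZCV=0010
5: · MOVEQ
6: ✓ MOVVC  r4←0x90
7: · ADDLE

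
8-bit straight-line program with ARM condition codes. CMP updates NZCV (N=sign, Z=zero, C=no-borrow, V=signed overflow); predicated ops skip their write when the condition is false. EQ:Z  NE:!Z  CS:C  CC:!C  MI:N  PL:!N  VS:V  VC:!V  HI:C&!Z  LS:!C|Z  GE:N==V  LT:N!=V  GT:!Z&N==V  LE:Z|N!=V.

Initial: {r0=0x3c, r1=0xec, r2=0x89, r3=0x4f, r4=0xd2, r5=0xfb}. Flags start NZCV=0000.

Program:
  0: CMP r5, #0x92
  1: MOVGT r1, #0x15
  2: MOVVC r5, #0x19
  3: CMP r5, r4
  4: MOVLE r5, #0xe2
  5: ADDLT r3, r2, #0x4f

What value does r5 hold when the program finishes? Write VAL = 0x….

0: ✓ CMP  NZCV=0010
1: ✓ MOVGT  r1←0x15
2: ✓ MOVVC  r5←0x19
3: ✓ CMP  NZCV=0000
4: · MOVLE
5: · ADDLT

VAL = 0x19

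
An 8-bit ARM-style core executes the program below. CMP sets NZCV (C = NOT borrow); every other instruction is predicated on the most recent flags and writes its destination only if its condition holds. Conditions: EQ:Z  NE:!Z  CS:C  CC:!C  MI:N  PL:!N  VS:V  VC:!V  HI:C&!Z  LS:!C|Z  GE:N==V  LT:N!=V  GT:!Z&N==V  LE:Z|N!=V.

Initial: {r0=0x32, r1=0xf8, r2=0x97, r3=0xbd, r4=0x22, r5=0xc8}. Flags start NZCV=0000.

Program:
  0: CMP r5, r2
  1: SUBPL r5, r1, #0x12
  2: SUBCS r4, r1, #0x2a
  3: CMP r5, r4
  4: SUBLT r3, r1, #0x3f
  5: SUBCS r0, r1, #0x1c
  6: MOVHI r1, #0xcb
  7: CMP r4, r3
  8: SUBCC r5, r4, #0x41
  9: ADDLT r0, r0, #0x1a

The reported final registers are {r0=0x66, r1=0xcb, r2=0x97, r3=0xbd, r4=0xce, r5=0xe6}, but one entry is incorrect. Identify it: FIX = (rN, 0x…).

FIX = (r0, 0xdc)

[0] flags=0010 → (cmp)
[1] flags=0010 PL?T → r5=0xe6
[2] flags=0010 CS?T → r4=0xce
[3] flags=0010 → (cmp)
[4] flags=0010 LT?F → skip
[5] flags=0010 CS?T → r0=0xdc
[6] flags=0010 HI?T → r1=0xcb
[7] flags=0010 → (cmp)
[8] flags=0010 CC?F → skip
[9] flags=0010 LT?F → skip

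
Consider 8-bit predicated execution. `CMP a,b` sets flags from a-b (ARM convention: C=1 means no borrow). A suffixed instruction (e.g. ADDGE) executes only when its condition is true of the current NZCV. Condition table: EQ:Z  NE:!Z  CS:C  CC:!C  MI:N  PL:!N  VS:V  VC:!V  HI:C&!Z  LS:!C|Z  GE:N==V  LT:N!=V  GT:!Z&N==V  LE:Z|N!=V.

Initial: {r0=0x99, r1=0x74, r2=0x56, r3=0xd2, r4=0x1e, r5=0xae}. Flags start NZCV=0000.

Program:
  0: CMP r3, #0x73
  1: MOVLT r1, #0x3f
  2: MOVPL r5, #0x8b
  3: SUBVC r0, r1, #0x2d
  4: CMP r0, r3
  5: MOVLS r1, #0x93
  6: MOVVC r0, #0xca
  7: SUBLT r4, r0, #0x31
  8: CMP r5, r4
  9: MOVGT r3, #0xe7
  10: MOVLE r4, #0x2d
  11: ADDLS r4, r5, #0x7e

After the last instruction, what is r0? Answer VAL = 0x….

VAL = 0xca

0: ✓ CMP  NZCV=0011
1: ✓ MOVLT  r1←0x3f
2: ✓ MOVPL  r5←0x8b
3: · SUBVC
4: ✓ CMP  NZCV=1000
5: ✓ MOVLS  r1←0x93
6: ✓ MOVVC  r0←0xca
7: ✓ SUBLT  r4←0x99
8: ✓ CMP  NZCV=1000
9: · MOVGT
10: ✓ MOVLE  r4←0x2d
11: ✓ ADDLS  r4←0x09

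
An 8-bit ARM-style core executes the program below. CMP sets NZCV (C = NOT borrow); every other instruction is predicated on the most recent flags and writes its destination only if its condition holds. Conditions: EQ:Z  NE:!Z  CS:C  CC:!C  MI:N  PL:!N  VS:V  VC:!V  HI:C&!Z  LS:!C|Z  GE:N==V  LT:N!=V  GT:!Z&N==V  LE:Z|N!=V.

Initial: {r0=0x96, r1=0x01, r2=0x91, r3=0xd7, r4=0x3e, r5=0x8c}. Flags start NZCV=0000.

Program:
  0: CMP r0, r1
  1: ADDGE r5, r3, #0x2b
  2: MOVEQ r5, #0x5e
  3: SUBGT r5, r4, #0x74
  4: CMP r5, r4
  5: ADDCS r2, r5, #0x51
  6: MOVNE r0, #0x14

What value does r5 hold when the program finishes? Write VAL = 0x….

VAL = 0x8c

0: ✓ CMP  NZCV=1010
1: · ADDGE
2: · MOVEQ
3: · SUBGT
4: ✓ CMP  NZCV=0011
5: ✓ ADDCS  r2←0xdd
6: ✓ MOVNE  r0←0x14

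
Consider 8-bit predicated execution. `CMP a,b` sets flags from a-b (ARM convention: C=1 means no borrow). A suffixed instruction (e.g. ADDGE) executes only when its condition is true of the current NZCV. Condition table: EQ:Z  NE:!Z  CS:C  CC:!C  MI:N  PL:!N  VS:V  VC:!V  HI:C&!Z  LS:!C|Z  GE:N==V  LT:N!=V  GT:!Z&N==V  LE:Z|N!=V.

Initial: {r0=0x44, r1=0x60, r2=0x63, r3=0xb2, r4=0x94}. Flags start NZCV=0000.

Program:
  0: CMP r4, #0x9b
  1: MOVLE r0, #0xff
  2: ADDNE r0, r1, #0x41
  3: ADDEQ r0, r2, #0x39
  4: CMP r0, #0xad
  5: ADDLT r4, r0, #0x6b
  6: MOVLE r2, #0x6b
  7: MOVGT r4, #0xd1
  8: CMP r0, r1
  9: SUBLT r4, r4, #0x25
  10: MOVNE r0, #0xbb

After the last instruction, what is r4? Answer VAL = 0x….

0: ✓ CMP  NZCV=1000
1: ✓ MOVLE  r0←0xff
2: ✓ ADDNE  r0←0xa1
3: · ADDEQ
4: ✓ CMP  NZCV=1000
5: ✓ ADDLT  r4←0x0c
6: ✓ MOVLE  r2←0x6b
7: · MOVGT
8: ✓ CMP  NZCV=0011
9: ✓ SUBLT  r4←0xe7
10: ✓ MOVNE  r0←0xbb

VAL = 0xe7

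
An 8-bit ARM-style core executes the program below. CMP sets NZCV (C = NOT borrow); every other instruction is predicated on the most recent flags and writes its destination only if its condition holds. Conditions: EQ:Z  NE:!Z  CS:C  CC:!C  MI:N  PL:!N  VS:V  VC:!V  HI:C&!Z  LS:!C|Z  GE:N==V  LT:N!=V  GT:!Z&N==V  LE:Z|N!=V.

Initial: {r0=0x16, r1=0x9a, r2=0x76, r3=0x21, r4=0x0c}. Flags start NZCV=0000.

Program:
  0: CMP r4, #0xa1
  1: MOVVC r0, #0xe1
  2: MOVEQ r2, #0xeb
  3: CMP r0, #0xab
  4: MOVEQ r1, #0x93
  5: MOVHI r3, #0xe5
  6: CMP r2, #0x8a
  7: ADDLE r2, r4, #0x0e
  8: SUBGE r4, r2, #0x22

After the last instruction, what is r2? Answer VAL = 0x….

0: ✓ CMP  NZCV=0000
1: ✓ MOVVC  r0←0xe1
2: · MOVEQ
3: ✓ CMP  NZCV=0010
4: · MOVEQ
5: ✓ MOVHI  r3←0xe5
6: ✓ CMP  NZCV=1001
7: · ADDLE
8: ✓ SUBGE  r4←0x54

VAL = 0x76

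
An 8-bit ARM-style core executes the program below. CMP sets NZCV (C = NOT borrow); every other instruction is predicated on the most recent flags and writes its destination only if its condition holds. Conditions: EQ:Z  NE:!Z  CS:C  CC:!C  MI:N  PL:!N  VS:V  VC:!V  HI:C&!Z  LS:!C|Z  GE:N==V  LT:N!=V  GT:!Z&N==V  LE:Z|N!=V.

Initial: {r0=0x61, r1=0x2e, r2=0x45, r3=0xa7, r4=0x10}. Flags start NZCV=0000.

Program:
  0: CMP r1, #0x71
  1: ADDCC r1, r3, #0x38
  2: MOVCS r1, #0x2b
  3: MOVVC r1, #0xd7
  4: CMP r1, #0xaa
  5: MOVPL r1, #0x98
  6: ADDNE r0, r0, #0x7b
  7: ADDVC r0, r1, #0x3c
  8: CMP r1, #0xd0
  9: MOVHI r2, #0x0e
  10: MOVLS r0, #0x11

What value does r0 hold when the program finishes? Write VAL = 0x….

0: ✓ CMP  NZCV=1000
1: ✓ ADDCC  r1←0xdf
2: · MOVCS
3: ✓ MOVVC  r1←0xd7
4: ✓ CMP  NZCV=0010
5: ✓ MOVPL  r1←0x98
6: ✓ ADDNE  r0←0xdc
7: ✓ ADDVC  r0←0xd4
8: ✓ CMP  NZCV=1000
9: · MOVHI
10: ✓ MOVLS  r0←0x11

VAL = 0x11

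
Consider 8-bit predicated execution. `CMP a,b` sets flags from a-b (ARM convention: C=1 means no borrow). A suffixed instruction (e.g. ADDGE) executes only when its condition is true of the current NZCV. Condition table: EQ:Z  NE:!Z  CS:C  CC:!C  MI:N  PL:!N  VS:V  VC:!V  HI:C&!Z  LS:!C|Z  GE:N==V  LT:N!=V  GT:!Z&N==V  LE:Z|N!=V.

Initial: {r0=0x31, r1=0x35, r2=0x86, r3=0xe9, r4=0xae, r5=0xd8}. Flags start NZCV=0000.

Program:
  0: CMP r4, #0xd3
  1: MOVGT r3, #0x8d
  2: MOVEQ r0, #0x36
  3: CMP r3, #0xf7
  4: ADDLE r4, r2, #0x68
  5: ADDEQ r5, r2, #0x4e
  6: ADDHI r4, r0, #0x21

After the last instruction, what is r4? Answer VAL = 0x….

VAL = 0xee

[0] flags=1000 → (cmp)
[1] flags=1000 GT?F → skip
[2] flags=1000 EQ?F → skip
[3] flags=1000 → (cmp)
[4] flags=1000 LE?T → r4=0xee
[5] flags=1000 EQ?F → skip
[6] flags=1000 HI?F → skip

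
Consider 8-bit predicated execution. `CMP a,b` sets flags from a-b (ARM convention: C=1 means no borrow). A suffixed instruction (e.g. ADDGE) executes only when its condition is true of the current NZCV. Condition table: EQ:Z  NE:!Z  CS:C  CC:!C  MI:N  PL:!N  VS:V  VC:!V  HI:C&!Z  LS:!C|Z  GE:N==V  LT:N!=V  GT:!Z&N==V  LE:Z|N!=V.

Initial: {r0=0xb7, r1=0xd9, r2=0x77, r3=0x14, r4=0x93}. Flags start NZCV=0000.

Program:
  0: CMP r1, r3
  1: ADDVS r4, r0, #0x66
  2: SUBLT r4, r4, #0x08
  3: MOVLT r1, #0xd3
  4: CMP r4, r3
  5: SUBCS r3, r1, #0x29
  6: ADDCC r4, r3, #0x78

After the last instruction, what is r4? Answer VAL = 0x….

0: ✓ CMP  NZCV=1010
1: · ADDVS
2: ✓ SUBLT  r4←0x8b
3: ✓ MOVLT  r1←0xd3
4: ✓ CMP  NZCV=0011
5: ✓ SUBCS  r3←0xaa
6: · ADDCC

VAL = 0x8b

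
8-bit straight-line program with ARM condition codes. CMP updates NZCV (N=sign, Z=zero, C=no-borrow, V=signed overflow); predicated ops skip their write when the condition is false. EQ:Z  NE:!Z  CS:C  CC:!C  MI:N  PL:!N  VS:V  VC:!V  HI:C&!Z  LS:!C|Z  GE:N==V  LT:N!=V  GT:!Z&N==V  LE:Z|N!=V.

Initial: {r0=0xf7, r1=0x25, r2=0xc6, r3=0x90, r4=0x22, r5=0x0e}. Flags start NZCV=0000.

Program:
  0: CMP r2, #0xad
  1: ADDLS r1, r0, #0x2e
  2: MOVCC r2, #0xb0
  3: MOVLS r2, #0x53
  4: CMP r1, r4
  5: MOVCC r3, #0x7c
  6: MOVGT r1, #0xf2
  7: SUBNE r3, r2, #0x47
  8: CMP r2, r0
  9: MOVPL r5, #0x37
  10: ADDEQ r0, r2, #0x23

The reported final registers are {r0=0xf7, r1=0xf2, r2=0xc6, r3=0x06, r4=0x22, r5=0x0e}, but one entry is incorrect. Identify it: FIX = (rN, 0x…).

FIX = (r3, 0x7f)

[0] flags=0010 → (cmp)
[1] flags=0010 LS?F → skip
[2] flags=0010 CC?F → skip
[3] flags=0010 LS?F → skip
[4] flags=0010 → (cmp)
[5] flags=0010 CC?F → skip
[6] flags=0010 GT?T → r1=0xf2
[7] flags=0010 NE?T → r3=0x7f
[8] flags=1000 → (cmp)
[9] flags=1000 PL?F → skip
[10] flags=1000 EQ?F → skip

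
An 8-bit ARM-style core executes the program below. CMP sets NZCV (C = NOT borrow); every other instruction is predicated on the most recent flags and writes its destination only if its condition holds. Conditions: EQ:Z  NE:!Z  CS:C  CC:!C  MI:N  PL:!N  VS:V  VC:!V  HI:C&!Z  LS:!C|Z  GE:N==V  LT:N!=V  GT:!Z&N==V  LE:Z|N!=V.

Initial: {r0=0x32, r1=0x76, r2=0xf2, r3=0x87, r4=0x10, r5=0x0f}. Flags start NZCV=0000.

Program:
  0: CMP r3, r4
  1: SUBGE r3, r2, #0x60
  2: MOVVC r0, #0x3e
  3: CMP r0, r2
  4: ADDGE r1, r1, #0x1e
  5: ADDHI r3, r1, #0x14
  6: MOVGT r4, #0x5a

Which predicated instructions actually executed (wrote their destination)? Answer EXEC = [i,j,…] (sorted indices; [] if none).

EXEC = [4,6]

0: ✓ CMP  NZCV=0011
1: · SUBGE
2: · MOVVC
3: ✓ CMP  NZCV=0000
4: ✓ ADDGE  r1←0x94
5: · ADDHI
6: ✓ MOVGT  r4←0x5a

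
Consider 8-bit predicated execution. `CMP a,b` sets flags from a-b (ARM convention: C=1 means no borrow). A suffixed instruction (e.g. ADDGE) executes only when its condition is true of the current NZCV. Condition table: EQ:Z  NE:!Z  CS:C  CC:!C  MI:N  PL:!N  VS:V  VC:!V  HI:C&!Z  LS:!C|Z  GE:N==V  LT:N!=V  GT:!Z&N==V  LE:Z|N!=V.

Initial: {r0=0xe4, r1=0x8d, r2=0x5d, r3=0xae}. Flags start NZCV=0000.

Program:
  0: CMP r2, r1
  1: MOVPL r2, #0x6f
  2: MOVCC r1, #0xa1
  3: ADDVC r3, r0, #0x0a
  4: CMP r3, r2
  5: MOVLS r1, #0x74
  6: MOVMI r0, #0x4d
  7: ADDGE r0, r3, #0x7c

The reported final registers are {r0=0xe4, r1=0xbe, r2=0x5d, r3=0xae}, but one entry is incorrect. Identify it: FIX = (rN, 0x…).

0: ✓ CMP  NZCV=1001
1: · MOVPL
2: ✓ MOVCC  r1←0xa1
3: · ADDVC
4: ✓ CMP  NZCV=0011
5: · MOVLS
6: · MOVMI
7: · ADDGE

FIX = (r1, 0xa1)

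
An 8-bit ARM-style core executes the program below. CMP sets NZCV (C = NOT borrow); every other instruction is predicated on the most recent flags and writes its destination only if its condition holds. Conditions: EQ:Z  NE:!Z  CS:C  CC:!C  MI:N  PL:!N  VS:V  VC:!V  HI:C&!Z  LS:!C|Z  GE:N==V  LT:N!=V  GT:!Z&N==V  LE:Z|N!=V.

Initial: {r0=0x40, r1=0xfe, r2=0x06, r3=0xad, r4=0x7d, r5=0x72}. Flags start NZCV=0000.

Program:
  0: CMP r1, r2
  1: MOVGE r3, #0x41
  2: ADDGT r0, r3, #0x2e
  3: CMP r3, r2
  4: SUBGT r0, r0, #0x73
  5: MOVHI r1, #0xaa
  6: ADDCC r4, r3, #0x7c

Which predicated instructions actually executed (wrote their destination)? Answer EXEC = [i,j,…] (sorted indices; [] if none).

EXEC = [5]

[0] flags=1010 → (cmp)
[1] flags=1010 GE?F → skip
[2] flags=1010 GT?F → skip
[3] flags=1010 → (cmp)
[4] flags=1010 GT?F → skip
[5] flags=1010 HI?T → r1=0xaa
[6] flags=1010 CC?F → skip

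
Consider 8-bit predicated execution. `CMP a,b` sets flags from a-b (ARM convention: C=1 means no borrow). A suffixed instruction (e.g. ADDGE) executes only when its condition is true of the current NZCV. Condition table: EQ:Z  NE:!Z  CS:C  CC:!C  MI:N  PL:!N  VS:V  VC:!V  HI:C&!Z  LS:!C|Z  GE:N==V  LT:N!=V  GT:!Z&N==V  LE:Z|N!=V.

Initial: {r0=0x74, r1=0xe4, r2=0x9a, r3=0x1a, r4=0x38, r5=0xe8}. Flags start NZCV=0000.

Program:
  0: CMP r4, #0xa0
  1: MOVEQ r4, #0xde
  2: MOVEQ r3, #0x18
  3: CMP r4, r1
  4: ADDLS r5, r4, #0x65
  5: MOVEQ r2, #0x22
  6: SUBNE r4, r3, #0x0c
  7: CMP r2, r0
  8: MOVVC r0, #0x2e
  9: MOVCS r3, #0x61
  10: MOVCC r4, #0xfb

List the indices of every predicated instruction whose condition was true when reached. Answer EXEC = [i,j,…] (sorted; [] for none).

[0] flags=1001 → (cmp)
[1] flags=1001 EQ?F → skip
[2] flags=1001 EQ?F → skip
[3] flags=0000 → (cmp)
[4] flags=0000 LS?T → r5=0x9d
[5] flags=0000 EQ?F → skip
[6] flags=0000 NE?T → r4=0x0e
[7] flags=0011 → (cmp)
[8] flags=0011 VC?F → skip
[9] flags=0011 CS?T → r3=0x61
[10] flags=0011 CC?F → skip

EXEC = [4,6,9]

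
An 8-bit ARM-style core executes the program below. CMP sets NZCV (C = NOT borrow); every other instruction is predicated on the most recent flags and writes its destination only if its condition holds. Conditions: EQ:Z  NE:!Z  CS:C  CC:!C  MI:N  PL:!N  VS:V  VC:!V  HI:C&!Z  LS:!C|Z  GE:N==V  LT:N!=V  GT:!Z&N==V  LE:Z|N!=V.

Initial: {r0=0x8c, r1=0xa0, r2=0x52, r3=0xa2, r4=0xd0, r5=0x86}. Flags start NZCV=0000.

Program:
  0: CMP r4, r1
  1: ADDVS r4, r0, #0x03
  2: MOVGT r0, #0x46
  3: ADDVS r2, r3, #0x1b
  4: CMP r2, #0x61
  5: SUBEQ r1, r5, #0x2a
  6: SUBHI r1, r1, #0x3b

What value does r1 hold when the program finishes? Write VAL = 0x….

0: ✓ CMP  NZCV=0010
1: · ADDVS
2: ✓ MOVGT  r0←0x46
3: · ADDVS
4: ✓ CMP  NZCV=1000
5: · SUBEQ
6: · SUBHI

VAL = 0xa0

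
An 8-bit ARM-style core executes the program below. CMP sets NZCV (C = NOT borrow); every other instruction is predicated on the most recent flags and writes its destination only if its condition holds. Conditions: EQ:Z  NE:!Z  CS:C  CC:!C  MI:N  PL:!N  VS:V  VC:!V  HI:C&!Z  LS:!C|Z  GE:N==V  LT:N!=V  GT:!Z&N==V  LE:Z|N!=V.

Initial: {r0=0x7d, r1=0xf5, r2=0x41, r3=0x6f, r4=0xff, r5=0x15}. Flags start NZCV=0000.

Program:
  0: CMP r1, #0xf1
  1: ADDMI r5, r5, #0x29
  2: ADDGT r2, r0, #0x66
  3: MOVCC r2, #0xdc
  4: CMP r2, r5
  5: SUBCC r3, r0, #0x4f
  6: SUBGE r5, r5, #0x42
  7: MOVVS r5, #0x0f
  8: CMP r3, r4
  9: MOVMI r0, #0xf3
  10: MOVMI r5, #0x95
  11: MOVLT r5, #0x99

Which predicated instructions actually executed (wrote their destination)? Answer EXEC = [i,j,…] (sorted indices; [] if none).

0: ✓ CMP  NZCV=0010
1: · ADDMI
2: ✓ ADDGT  r2←0xe3
3: · MOVCC
4: ✓ CMP  NZCV=1010
5: · SUBCC
6: · SUBGE
7: · MOVVS
8: ✓ CMP  NZCV=0000
9: · MOVMI
10: · MOVMI
11: · MOVLT

EXEC = [2]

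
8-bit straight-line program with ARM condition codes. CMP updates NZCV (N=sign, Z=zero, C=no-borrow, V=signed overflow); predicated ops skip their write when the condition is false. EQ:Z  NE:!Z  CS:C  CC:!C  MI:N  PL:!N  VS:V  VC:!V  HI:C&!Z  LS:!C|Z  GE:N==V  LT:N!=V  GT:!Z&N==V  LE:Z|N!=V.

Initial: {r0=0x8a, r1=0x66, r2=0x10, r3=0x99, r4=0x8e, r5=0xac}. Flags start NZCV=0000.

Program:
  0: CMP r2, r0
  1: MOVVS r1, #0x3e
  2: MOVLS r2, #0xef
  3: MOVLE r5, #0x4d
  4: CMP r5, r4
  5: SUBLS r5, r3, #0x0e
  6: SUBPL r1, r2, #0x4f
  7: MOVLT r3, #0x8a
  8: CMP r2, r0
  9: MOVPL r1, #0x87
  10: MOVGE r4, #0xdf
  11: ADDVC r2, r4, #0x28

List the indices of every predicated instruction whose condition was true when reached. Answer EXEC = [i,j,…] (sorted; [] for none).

EXEC = [1,2,6,9,10,11]

[0] flags=1001 → (cmp)
[1] flags=1001 VS?T → r1=0x3e
[2] flags=1001 LS?T → r2=0xef
[3] flags=1001 LE?F → skip
[4] flags=0010 → (cmp)
[5] flags=0010 LS?F → skip
[6] flags=0010 PL?T → r1=0xa0
[7] flags=0010 LT?F → skip
[8] flags=0010 → (cmp)
[9] flags=0010 PL?T → r1=0x87
[10] flags=0010 GE?T → r4=0xdf
[11] flags=0010 VC?T → r2=0x07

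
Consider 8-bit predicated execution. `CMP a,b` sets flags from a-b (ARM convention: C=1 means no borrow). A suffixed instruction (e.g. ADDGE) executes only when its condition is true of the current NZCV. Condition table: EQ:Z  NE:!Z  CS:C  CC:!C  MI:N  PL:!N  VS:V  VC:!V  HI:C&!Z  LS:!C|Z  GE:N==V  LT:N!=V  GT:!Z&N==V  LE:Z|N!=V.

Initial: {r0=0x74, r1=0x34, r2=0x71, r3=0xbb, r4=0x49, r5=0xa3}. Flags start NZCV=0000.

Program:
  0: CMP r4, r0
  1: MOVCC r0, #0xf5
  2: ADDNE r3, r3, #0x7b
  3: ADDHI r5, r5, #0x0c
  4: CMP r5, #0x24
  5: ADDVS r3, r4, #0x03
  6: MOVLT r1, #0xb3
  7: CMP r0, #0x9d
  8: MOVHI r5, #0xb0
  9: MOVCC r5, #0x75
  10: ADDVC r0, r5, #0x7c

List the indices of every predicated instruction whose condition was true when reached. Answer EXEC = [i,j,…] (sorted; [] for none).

EXEC = [1,2,5,6,8,10]

0: ✓ CMP  NZCV=1000
1: ✓ MOVCC  r0←0xf5
2: ✓ ADDNE  r3←0x36
3: · ADDHI
4: ✓ CMP  NZCV=0011
5: ✓ ADDVS  r3←0x4c
6: ✓ MOVLT  r1←0xb3
7: ✓ CMP  NZCV=0010
8: ✓ MOVHI  r5←0xb0
9: · MOVCC
10: ✓ ADDVC  r0←0x2c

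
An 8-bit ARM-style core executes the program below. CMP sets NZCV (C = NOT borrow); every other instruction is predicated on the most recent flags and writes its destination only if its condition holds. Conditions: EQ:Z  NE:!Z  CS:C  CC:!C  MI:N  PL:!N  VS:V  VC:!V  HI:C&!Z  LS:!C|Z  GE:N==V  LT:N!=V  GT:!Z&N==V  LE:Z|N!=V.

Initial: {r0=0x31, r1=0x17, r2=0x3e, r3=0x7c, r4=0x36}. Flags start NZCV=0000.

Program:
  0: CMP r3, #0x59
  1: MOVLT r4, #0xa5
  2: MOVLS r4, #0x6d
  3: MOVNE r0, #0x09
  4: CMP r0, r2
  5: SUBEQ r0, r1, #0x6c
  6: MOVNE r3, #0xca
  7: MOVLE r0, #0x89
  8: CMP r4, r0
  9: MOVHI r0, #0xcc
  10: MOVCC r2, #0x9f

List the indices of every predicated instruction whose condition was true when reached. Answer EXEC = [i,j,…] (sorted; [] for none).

EXEC = [3,6,7,10]

[0] flags=0010 → (cmp)
[1] flags=0010 LT?F → skip
[2] flags=0010 LS?F → skip
[3] flags=0010 NE?T → r0=0x09
[4] flags=1000 → (cmp)
[5] flags=1000 EQ?F → skip
[6] flags=1000 NE?T → r3=0xca
[7] flags=1000 LE?T → r0=0x89
[8] flags=1001 → (cmp)
[9] flags=1001 HI?F → skip
[10] flags=1001 CC?T → r2=0x9f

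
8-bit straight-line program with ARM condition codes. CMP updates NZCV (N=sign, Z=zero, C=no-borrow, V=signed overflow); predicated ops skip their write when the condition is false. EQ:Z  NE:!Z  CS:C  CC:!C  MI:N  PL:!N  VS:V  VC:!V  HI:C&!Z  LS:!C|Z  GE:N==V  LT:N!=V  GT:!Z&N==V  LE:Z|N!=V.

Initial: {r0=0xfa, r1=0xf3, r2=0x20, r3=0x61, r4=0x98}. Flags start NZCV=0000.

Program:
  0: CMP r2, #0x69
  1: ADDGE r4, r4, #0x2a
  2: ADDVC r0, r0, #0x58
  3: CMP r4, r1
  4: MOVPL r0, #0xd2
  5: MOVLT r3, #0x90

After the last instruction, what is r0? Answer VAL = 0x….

VAL = 0x52

0: ✓ CMP  NZCV=1000
1: · ADDGE
2: ✓ ADDVC  r0←0x52
3: ✓ CMP  NZCV=1000
4: · MOVPL
5: ✓ MOVLT  r3←0x90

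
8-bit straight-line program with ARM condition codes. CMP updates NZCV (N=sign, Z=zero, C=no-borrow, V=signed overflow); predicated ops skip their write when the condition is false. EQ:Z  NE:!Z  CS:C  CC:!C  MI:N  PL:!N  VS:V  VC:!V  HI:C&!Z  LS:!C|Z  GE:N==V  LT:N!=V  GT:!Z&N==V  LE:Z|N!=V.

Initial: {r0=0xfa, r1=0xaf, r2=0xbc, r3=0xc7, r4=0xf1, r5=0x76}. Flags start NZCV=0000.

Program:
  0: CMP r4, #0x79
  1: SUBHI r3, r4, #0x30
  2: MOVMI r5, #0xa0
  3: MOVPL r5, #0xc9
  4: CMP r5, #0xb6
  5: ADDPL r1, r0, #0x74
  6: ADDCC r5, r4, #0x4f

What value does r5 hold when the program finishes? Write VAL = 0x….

VAL = 0xc9

[0] flags=0011 → (cmp)
[1] flags=0011 HI?T → r3=0xc1
[2] flags=0011 MI?F → skip
[3] flags=0011 PL?T → r5=0xc9
[4] flags=0010 → (cmp)
[5] flags=0010 PL?T → r1=0x6e
[6] flags=0010 CC?F → skip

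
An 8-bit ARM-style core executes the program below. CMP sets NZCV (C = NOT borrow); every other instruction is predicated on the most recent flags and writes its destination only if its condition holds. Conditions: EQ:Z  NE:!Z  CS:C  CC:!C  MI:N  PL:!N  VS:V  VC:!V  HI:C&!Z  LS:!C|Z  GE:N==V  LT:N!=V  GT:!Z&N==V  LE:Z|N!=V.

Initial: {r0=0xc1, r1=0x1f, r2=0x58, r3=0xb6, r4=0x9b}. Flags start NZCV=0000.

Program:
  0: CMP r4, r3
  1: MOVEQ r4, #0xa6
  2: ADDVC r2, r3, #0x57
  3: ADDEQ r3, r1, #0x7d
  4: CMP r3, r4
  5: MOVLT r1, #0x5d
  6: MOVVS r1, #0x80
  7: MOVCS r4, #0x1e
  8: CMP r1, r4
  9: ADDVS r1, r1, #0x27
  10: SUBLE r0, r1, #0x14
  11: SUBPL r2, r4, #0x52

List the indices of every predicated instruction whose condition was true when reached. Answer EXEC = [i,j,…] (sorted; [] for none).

[0] flags=1000 → (cmp)
[1] flags=1000 EQ?F → skip
[2] flags=1000 VC?T → r2=0x0d
[3] flags=1000 EQ?F → skip
[4] flags=0010 → (cmp)
[5] flags=0010 LT?F → skip
[6] flags=0010 VS?F → skip
[7] flags=0010 CS?T → r4=0x1e
[8] flags=0010 → (cmp)
[9] flags=0010 VS?F → skip
[10] flags=0010 LE?F → skip
[11] flags=0010 PL?T → r2=0xcc

EXEC = [2,7,11]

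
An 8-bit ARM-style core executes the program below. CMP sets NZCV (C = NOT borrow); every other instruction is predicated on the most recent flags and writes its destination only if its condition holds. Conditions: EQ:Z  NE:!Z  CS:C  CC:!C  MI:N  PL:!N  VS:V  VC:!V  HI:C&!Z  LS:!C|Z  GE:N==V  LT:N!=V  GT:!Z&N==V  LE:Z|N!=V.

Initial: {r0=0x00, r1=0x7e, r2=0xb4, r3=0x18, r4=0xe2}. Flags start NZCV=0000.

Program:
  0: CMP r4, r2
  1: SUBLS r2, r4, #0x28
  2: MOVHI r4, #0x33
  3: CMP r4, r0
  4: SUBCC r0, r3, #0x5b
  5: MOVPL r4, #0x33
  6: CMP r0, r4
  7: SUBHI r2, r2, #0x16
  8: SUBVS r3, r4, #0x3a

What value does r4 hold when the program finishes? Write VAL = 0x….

[0] flags=0010 → (cmp)
[1] flags=0010 LS?F → skip
[2] flags=0010 HI?T → r4=0x33
[3] flags=0010 → (cmp)
[4] flags=0010 CC?F → skip
[5] flags=0010 PL?T → r4=0x33
[6] flags=1000 → (cmp)
[7] flags=1000 HI?F → skip
[8] flags=1000 VS?F → skip

VAL = 0x33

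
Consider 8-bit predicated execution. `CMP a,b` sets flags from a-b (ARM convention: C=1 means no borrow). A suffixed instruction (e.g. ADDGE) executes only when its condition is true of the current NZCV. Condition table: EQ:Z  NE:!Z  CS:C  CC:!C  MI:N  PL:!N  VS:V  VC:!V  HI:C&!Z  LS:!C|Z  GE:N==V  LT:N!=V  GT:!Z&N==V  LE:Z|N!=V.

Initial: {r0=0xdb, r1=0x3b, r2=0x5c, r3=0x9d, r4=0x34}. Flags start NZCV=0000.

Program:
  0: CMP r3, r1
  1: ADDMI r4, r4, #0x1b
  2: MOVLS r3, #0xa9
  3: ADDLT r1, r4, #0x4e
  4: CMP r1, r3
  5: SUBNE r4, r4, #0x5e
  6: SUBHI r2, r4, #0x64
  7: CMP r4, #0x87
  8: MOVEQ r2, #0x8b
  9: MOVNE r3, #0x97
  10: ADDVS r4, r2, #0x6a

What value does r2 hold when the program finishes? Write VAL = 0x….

[0] flags=0011 → (cmp)
[1] flags=0011 MI?F → skip
[2] flags=0011 LS?F → skip
[3] flags=0011 LT?T → r1=0x82
[4] flags=1000 → (cmp)
[5] flags=1000 NE?T → r4=0xd6
[6] flags=1000 HI?F → skip
[7] flags=0010 → (cmp)
[8] flags=0010 EQ?F → skip
[9] flags=0010 NE?T → r3=0x97
[10] flags=0010 VS?F → skip

VAL = 0x5c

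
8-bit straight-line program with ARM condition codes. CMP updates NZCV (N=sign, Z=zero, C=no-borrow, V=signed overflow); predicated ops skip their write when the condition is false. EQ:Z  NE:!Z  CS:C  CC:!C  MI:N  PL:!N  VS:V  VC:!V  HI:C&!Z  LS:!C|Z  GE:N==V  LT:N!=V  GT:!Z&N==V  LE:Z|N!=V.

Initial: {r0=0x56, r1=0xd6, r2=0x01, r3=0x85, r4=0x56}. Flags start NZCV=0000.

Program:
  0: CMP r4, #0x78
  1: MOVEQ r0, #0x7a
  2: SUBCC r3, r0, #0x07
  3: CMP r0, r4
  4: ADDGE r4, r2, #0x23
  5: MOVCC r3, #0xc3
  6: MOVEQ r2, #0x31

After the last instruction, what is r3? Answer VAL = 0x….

VAL = 0x4f

0: ✓ CMP  NZCV=1000
1: · MOVEQ
2: ✓ SUBCC  r3←0x4f
3: ✓ CMP  NZCV=0110
4: ✓ ADDGE  r4←0x24
5: · MOVCC
6: ✓ MOVEQ  r2←0x31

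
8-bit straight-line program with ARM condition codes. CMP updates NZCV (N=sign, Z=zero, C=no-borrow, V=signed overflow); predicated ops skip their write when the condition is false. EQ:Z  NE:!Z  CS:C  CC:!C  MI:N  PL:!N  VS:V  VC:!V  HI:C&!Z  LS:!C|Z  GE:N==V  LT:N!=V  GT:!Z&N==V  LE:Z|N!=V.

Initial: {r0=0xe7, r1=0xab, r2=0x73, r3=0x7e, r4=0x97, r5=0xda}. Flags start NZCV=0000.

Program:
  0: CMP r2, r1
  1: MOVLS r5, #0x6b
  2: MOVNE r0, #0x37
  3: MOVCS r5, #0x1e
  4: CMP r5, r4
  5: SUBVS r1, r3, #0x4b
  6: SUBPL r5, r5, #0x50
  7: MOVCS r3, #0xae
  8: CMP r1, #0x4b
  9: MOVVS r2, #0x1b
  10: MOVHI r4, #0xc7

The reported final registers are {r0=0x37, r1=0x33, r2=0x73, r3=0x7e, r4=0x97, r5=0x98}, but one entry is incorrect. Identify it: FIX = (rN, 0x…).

[0] flags=1001 → (cmp)
[1] flags=1001 LS?T → r5=0x6b
[2] flags=1001 NE?T → r0=0x37
[3] flags=1001 CS?F → skip
[4] flags=1001 → (cmp)
[5] flags=1001 VS?T → r1=0x33
[6] flags=1001 PL?F → skip
[7] flags=1001 CS?F → skip
[8] flags=1000 → (cmp)
[9] flags=1000 VS?F → skip
[10] flags=1000 HI?F → skip

FIX = (r5, 0x6b)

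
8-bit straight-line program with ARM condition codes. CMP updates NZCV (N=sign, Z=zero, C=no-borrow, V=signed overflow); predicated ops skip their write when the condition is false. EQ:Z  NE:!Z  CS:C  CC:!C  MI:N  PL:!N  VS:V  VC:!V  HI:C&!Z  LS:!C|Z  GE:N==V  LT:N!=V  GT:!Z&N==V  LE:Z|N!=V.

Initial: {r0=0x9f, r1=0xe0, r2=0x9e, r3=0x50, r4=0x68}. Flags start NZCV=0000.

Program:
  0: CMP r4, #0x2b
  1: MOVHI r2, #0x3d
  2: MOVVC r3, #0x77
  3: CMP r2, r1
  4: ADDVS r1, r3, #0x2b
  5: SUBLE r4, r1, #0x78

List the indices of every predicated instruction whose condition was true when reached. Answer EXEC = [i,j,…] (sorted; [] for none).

0: ✓ CMP  NZCV=0010
1: ✓ MOVHI  r2←0x3d
2: ✓ MOVVC  r3←0x77
3: ✓ CMP  NZCV=0000
4: · ADDVS
5: · SUBLE

EXEC = [1,2]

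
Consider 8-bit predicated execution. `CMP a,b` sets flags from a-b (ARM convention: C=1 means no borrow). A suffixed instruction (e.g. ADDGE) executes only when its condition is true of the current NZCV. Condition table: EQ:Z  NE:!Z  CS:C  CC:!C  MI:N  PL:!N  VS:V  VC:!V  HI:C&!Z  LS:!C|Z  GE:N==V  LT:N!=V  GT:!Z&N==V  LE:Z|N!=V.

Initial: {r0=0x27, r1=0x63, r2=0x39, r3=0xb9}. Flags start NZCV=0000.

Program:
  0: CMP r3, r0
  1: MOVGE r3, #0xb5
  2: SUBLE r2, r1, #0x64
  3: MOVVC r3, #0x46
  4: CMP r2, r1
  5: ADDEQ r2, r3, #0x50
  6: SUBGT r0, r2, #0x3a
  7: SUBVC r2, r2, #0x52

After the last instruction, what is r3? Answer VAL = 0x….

VAL = 0x46

0: ✓ CMP  NZCV=1010
1: · MOVGE
2: ✓ SUBLE  r2←0xff
3: ✓ MOVVC  r3←0x46
4: ✓ CMP  NZCV=1010
5: · ADDEQ
6: · SUBGT
7: ✓ SUBVC  r2←0xad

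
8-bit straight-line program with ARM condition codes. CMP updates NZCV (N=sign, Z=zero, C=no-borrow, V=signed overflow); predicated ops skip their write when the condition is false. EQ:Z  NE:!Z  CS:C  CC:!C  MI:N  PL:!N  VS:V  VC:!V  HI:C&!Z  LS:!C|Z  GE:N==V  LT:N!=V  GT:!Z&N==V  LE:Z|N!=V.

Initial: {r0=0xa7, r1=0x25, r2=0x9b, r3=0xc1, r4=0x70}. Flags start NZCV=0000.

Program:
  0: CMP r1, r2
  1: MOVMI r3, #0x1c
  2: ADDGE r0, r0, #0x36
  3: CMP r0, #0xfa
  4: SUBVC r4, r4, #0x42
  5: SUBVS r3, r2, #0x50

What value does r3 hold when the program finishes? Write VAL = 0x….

0: ✓ CMP  NZCV=1001
1: ✓ MOVMI  r3←0x1c
2: ✓ ADDGE  r0←0xdd
3: ✓ CMP  NZCV=1000
4: ✓ SUBVC  r4←0x2e
5: · SUBVS

VAL = 0x1c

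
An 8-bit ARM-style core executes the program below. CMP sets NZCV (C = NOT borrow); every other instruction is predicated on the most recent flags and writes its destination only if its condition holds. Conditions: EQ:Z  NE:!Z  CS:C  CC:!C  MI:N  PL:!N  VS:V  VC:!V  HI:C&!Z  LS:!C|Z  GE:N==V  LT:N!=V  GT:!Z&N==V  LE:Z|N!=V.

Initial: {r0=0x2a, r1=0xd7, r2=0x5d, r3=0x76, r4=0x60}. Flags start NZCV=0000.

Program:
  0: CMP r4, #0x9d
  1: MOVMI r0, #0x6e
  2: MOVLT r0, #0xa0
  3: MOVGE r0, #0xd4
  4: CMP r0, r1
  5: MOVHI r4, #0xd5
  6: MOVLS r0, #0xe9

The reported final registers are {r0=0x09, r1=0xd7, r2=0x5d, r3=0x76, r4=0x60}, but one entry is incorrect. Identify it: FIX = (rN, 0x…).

0: ✓ CMP  NZCV=1001
1: ✓ MOVMI  r0←0x6e
2: · MOVLT
3: ✓ MOVGE  r0←0xd4
4: ✓ CMP  NZCV=1000
5: · MOVHI
6: ✓ MOVLS  r0←0xe9

FIX = (r0, 0xe9)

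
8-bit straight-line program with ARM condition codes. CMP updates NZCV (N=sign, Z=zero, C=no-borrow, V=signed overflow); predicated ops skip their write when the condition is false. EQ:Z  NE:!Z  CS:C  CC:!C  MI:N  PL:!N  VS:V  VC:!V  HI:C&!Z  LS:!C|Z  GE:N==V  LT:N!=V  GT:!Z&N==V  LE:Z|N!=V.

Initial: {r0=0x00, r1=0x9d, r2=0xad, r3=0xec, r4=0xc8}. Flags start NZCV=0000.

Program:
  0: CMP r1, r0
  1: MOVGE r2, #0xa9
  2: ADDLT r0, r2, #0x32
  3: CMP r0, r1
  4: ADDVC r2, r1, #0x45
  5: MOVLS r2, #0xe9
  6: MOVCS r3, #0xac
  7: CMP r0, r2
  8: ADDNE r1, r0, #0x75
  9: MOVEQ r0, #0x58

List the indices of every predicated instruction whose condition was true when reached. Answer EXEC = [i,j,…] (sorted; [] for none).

EXEC = [2,4,6,8]

[0] flags=1010 → (cmp)
[1] flags=1010 GE?F → skip
[2] flags=1010 LT?T → r0=0xdf
[3] flags=0010 → (cmp)
[4] flags=0010 VC?T → r2=0xe2
[5] flags=0010 LS?F → skip
[6] flags=0010 CS?T → r3=0xac
[7] flags=1000 → (cmp)
[8] flags=1000 NE?T → r1=0x54
[9] flags=1000 EQ?F → skip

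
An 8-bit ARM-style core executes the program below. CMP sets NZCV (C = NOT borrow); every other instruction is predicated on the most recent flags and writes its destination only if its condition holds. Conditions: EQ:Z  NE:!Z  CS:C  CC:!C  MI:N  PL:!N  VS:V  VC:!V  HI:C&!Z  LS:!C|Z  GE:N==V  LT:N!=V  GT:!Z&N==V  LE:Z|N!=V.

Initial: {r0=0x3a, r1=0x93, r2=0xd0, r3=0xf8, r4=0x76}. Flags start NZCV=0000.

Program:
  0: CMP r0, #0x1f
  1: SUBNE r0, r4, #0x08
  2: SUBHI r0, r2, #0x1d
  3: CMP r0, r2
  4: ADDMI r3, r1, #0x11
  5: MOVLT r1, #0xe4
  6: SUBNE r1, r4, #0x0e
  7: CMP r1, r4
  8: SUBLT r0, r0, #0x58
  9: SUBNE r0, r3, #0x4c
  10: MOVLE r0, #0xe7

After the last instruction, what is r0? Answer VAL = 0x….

[0] flags=0010 → (cmp)
[1] flags=0010 NE?T → r0=0x6e
[2] flags=0010 HI?T → r0=0xb3
[3] flags=1000 → (cmp)
[4] flags=1000 MI?T → r3=0xa4
[5] flags=1000 LT?T → r1=0xe4
[6] flags=1000 NE?T → r1=0x68
[7] flags=1000 → (cmp)
[8] flags=1000 LT?T → r0=0x5b
[9] flags=1000 NE?T → r0=0x58
[10] flags=1000 LE?T → r0=0xe7

VAL = 0xe7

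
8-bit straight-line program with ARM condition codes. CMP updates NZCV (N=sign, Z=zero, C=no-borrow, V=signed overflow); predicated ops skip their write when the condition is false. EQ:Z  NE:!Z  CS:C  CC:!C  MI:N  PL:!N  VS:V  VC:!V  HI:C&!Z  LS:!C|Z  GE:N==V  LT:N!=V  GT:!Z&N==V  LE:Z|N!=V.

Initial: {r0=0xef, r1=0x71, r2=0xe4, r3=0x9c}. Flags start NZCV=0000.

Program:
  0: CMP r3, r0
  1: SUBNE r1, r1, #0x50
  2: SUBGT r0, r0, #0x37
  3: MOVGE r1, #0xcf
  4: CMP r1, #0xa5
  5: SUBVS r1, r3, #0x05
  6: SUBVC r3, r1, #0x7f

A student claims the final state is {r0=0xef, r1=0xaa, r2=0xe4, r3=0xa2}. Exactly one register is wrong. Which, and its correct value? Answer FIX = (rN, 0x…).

[0] flags=1000 → (cmp)
[1] flags=1000 NE?T → r1=0x21
[2] flags=1000 GT?F → skip
[3] flags=1000 GE?F → skip
[4] flags=0000 → (cmp)
[5] flags=0000 VS?F → skip
[6] flags=0000 VC?T → r3=0xa2

FIX = (r1, 0x21)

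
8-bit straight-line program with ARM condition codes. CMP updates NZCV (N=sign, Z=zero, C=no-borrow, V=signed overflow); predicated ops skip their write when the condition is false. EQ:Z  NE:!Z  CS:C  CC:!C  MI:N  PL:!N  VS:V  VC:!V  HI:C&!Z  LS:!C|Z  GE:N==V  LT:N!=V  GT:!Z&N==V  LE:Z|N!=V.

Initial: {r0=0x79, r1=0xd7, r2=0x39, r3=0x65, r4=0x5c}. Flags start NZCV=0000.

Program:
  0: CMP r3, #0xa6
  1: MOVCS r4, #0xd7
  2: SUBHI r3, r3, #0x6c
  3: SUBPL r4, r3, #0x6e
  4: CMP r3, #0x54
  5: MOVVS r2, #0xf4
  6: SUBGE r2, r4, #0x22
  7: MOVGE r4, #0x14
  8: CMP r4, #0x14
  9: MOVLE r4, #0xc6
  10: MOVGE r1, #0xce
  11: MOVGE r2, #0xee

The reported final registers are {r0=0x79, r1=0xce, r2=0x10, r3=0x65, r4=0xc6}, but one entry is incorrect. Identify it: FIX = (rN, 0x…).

FIX = (r2, 0xee)

[0] flags=1001 → (cmp)
[1] flags=1001 CS?F → skip
[2] flags=1001 HI?F → skip
[3] flags=1001 PL?F → skip
[4] flags=0010 → (cmp)
[5] flags=0010 VS?F → skip
[6] flags=0010 GE?T → r2=0x3a
[7] flags=0010 GE?T → r4=0x14
[8] flags=0110 → (cmp)
[9] flags=0110 LE?T → r4=0xc6
[10] flags=0110 GE?T → r1=0xce
[11] flags=0110 GE?T → r2=0xee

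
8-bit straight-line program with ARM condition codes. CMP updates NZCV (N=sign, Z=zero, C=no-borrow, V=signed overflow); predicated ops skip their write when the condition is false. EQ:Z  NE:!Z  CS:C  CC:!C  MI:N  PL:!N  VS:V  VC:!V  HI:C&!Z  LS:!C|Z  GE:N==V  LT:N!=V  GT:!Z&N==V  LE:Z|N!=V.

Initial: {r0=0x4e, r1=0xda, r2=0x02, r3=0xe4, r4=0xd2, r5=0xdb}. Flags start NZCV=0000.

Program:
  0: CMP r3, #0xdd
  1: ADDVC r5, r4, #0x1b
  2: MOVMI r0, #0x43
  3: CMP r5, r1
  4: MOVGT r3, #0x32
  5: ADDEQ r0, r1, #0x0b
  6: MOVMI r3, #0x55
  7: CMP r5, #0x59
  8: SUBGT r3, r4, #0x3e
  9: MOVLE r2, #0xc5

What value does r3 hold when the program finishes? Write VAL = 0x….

VAL = 0x32

0: ✓ CMP  NZCV=0010
1: ✓ ADDVC  r5←0xed
2: · MOVMI
3: ✓ CMP  NZCV=0010
4: ✓ MOVGT  r3←0x32
5: · ADDEQ
6: · MOVMI
7: ✓ CMP  NZCV=1010
8: · SUBGT
9: ✓ MOVLE  r2←0xc5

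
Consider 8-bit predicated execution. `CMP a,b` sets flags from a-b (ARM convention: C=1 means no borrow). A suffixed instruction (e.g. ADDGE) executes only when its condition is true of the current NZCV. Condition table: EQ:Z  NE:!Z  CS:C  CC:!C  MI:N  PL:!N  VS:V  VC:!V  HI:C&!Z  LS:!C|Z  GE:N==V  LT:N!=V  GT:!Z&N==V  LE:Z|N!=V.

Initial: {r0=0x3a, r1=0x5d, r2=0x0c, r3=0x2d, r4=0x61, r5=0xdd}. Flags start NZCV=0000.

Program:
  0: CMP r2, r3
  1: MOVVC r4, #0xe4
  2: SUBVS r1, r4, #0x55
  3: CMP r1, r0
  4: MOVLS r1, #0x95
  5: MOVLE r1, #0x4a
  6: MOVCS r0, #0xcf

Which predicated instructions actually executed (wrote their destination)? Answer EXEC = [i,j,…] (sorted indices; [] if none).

EXEC = [1,6]

0: ✓ CMP  NZCV=1000
1: ✓ MOVVC  r4←0xe4
2: · SUBVS
3: ✓ CMP  NZCV=0010
4: · MOVLS
5: · MOVLE
6: ✓ MOVCS  r0←0xcf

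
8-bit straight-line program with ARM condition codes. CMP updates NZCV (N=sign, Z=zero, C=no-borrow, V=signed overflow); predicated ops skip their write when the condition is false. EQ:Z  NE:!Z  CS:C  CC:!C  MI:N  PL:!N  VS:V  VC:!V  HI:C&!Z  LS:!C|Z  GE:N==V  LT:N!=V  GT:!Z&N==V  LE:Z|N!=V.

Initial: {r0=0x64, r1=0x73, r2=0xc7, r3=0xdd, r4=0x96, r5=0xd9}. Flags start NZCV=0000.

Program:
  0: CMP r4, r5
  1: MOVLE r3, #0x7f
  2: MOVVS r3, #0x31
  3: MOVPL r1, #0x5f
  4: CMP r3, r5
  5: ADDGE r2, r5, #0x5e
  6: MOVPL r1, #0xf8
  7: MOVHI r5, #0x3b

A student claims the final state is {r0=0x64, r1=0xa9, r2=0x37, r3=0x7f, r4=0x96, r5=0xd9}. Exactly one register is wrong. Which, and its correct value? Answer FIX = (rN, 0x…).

0: ✓ CMP  NZCV=1000
1: ✓ MOVLE  r3←0x7f
2: · MOVVS
3: · MOVPL
4: ✓ CMP  NZCV=1001
5: ✓ ADDGE  r2←0x37
6: · MOVPL
7: · MOVHI

FIX = (r1, 0x73)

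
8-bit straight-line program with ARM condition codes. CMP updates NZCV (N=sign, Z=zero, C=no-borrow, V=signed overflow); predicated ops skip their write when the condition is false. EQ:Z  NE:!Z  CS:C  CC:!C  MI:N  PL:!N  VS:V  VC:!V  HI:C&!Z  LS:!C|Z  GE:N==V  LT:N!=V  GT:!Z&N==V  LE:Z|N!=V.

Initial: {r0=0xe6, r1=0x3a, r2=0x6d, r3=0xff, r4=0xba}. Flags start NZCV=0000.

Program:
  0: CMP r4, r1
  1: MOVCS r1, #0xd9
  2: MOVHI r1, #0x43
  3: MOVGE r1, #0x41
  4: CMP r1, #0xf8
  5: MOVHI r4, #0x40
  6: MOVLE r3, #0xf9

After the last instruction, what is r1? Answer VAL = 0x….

VAL = 0x43

[0] flags=1010 → (cmp)
[1] flags=1010 CS?T → r1=0xd9
[2] flags=1010 HI?T → r1=0x43
[3] flags=1010 GE?F → skip
[4] flags=0000 → (cmp)
[5] flags=0000 HI?F → skip
[6] flags=0000 LE?F → skip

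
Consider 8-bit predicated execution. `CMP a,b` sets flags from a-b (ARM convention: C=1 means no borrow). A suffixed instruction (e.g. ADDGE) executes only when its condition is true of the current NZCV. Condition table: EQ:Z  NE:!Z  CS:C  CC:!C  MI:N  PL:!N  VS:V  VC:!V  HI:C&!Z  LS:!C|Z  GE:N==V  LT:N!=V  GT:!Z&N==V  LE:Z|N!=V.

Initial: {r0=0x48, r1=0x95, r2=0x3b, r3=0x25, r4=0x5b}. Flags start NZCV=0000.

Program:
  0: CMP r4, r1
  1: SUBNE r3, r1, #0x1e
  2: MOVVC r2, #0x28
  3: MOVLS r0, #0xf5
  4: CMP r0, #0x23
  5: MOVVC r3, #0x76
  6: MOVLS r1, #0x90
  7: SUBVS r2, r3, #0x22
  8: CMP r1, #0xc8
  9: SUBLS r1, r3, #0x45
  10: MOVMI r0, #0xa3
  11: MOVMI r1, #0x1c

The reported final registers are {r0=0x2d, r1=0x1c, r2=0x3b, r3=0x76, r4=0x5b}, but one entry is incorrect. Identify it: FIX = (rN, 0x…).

FIX = (r0, 0xa3)

[0] flags=1001 → (cmp)
[1] flags=1001 NE?T → r3=0x77
[2] flags=1001 VC?F → skip
[3] flags=1001 LS?T → r0=0xf5
[4] flags=1010 → (cmp)
[5] flags=1010 VC?T → r3=0x76
[6] flags=1010 LS?F → skip
[7] flags=1010 VS?F → skip
[8] flags=1000 → (cmp)
[9] flags=1000 LS?T → r1=0x31
[10] flags=1000 MI?T → r0=0xa3
[11] flags=1000 MI?T → r1=0x1c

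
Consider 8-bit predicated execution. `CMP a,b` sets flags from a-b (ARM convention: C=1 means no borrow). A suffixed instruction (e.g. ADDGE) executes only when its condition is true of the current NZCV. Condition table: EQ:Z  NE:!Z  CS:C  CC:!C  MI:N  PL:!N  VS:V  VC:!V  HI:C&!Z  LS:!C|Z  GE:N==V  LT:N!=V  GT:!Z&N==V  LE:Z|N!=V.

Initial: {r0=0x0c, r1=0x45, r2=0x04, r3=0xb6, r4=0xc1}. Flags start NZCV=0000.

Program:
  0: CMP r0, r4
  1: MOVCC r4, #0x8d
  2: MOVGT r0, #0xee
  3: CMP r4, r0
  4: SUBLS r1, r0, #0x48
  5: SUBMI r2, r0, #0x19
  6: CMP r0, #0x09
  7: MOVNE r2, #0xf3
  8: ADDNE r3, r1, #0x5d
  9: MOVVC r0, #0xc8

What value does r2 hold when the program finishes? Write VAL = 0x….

VAL = 0xf3

[0] flags=0000 → (cmp)
[1] flags=0000 CC?T → r4=0x8d
[2] flags=0000 GT?T → r0=0xee
[3] flags=1000 → (cmp)
[4] flags=1000 LS?T → r1=0xa6
[5] flags=1000 MI?T → r2=0xd5
[6] flags=1010 → (cmp)
[7] flags=1010 NE?T → r2=0xf3
[8] flags=1010 NE?T → r3=0x03
[9] flags=1010 VC?T → r0=0xc8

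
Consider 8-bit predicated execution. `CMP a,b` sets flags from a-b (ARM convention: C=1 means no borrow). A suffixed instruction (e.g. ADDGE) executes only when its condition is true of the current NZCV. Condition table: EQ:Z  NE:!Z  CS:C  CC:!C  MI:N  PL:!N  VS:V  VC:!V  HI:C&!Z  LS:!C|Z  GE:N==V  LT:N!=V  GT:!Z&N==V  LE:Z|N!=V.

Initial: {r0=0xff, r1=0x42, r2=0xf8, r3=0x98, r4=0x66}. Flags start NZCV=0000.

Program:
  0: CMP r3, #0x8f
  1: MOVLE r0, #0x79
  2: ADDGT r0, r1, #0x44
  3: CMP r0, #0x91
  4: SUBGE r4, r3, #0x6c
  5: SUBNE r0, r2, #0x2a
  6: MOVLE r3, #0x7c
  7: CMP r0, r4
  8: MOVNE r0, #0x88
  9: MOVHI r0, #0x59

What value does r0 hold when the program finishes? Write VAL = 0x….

0: ✓ CMP  NZCV=0010
1: · MOVLE
2: ✓ ADDGT  r0←0x86
3: ✓ CMP  NZCV=1000
4: · SUBGE
5: ✓ SUBNE  r0←0xce
6: ✓ MOVLE  r3←0x7c
7: ✓ CMP  NZCV=0011
8: ✓ MOVNE  r0←0x88
9: ✓ MOVHI  r0←0x59

VAL = 0x59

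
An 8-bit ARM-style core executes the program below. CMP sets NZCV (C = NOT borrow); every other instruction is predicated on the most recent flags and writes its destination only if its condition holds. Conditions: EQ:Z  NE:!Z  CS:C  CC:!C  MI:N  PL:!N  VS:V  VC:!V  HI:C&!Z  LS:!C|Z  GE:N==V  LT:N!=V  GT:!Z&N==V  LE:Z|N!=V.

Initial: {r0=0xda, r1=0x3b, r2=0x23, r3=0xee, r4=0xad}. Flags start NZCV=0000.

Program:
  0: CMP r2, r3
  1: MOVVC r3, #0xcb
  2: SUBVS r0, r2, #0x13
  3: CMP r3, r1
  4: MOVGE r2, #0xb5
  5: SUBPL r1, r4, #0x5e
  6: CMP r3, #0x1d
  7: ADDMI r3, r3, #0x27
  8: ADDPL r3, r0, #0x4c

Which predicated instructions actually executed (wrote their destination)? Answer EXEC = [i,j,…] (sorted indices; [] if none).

EXEC = [1,7]

0: ✓ CMP  NZCV=0000
1: ✓ MOVVC  r3←0xcb
2: · SUBVS
3: ✓ CMP  NZCV=1010
4: · MOVGE
5: · SUBPL
6: ✓ CMP  NZCV=1010
7: ✓ ADDMI  r3←0xf2
8: · ADDPL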